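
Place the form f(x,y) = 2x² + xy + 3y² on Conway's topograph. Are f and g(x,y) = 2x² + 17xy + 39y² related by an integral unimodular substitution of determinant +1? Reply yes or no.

D₁ = -23, D₂ = -23
f: reduced (well bottom): (2,1,3) with a≤c, −a<b≤a
g: translate: b→1 (≡17 mod 4), so (2,17,39)→(2,1,3)
g: reduced (well bottom): (2,1,3) with a≤c, −a<b≤a
reduced forms (2, 1, 3) vs (2, 1, 3) ⇒ equivalent

yes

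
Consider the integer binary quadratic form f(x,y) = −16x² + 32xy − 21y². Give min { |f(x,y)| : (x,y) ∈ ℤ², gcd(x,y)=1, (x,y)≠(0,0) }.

translate: b→0 (≡-32 mod 32), so (16,-32,21)→(16,0,5)
flip: (16,0,5)→(5,0,16)
reduced (well bottom): (5,0,16) with a≤c, −a<b≤a
well minimum |f| = |-5| = 5 (negative-definite)

5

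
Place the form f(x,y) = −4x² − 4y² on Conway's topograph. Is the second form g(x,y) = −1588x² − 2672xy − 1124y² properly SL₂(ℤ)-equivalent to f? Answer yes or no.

D₁ = -64, D₂ = -64
f is negative-definite; reduce −f:
−f: reduced (well bottom): (4,0,4) with a≤c, −a<b≤a
flip sign back: reduced form of f is (-4,0,-4)
g is negative-definite; reduce −g:
−g: translate: b→-504 (≡2672 mod 3176), so (1588,2672,1124)→(1588,-504,40)
−g: flip: (1588,-504,40)→(40,504,1588)
−g: translate: b→24 (≡504 mod 80), so (40,504,1588)→(40,24,4)
−g: flip: (40,24,4)→(4,-24,40)
−g: translate: b→0 (≡-24 mod 8), so (4,-24,40)→(4,0,4)
−g: reduced (well bottom): (4,0,4) with a≤c, −a<b≤a
flip sign back: reduced form of g is (-4,0,-4)
reduced forms (-4, 0, -4) vs (-4, 0, -4) ⇒ equivalent

yes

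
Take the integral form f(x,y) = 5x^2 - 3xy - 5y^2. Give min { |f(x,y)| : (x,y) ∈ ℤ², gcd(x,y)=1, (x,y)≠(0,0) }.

descent: ρ → (-5,3,5)  [lands on river]
river: ρ → (5,7,-3)
river: ρ → (-3,5,7)
river: ρ → (7,9,-1)
river: ρ → (-1,9,7)
river: ρ → (7,5,-3)
river: ρ → (-3,7,5)
river: ρ → (5,3,-5)
river: ρ → (-5,7,3)
river: ρ → (3,5,-7)
river: ρ → (-7,9,1)
river: ρ → (1,9,-7)
river: ρ → (-7,5,3)
river: ρ → (3,7,-5)
closes: descent 1, river 14
min |a| on river = 1

1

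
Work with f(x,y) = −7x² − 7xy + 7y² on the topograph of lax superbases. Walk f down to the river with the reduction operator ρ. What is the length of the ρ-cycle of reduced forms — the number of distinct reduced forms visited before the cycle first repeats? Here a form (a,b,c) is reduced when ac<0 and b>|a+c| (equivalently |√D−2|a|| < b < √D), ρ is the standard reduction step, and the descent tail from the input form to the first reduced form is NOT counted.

D = 245, ⌊√D⌋ = 15
descent: ρ → (7,7,-7)  [lands on river]
river: ρ → (-7,7,7)
ρ-cycle length = 2 (tail of 1 descent step not counted)

2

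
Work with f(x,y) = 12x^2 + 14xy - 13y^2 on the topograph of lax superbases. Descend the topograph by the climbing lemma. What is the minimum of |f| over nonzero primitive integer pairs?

river: ρ → (-13,12,13)
river: ρ → (13,14,-12)
river: ρ → (-12,10,15)
river: ρ → (15,20,-7)
river: ρ → (-7,22,12)
river: ρ → (12,26,-3)
river: ρ → (-3,28,3)
river: ρ → (3,26,-12)
river: ρ → (-12,22,7)
river: ρ → (7,20,-15)
river: ρ → (-15,10,12)
river: ρ → (12,14,-13)
closes: descent 0, river 12
min |a| on river = 3

3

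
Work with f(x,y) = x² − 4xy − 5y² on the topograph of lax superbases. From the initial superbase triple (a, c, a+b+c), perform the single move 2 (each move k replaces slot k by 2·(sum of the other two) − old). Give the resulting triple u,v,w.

start (1,-5,-8) = (f(1,0),f(0,1),f(1,1))
replace slot 2: 2·(1+(-8)) − (-5) = -9 → (1,-9,-8)

1,-9,-8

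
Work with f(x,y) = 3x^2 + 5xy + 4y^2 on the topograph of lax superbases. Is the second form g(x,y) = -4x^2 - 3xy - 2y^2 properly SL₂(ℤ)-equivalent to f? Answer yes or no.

D₁ = -23, D₂ = -23
f: translate: b→-1 (≡5 mod 6), so (3,5,4)→(3,-1,2)
f: flip: (3,-1,2)→(2,1,3)
f: reduced (well bottom): (2,1,3) with a≤c, −a<b≤a
g is negative-definite; reduce −g:
−g: flip: (4,3,2)→(2,-3,4)
−g: translate: b→1 (≡-3 mod 4), so (2,-3,4)→(2,1,3)
−g: reduced (well bottom): (2,1,3) with a≤c, −a<b≤a
flip sign back: reduced form of g is (-2,-1,-3)
reduced forms (2, 1, 3) vs (-2, -1, -3) ⇒ inequivalent

no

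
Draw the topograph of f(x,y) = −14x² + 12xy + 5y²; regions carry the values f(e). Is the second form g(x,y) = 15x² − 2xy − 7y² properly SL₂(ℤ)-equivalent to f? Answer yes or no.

D₁ = 424, D₂ = 424
river cycle of f (length 14): (5, 18, -5), (-5, 12, 14), (14, 16, -3), (-3, 20, 2), (2, 20, -3), (-3, 16, 14), (14, 12, -5), (-5, 18, 5), (5, 12, -14), (-14, 16, 3), … (4 more)
river cycle of g (length 18): (-7, 16, 6), (6, 20, -1), (-1, 20, 6), (6, 16, -7), (-7, 12, 10), (10, 8, -9), (-9, 10, 9), (9, 8, -10), (-10, 12, 7), (7, 16, -6), … (8 more)
cycles differ ⇒ inequivalent

no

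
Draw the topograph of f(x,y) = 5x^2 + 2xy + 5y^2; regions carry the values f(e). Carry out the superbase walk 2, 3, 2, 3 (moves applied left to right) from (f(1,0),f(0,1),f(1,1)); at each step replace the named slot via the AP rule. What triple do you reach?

start (5,5,12) = (f(1,0),f(0,1),f(1,1))
replace slot 2: 2·(5+12) − 5 = 29 → (5,29,12)
replace slot 3: 2·(5+29) − 12 = 56 → (5,29,56)
replace slot 2: 2·(5+56) − 29 = 93 → (5,93,56)
replace slot 3: 2·(5+93) − 56 = 140 → (5,93,140)

5,93,140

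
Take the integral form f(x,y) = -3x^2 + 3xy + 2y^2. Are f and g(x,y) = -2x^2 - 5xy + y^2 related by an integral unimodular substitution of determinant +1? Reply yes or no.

D₁ = 33, D₂ = 33
river cycle of f (length 4): (2, 5, -1), (-1, 5, 2), (2, 3, -3), (-3, 3, 2)
river cycle of g (length 4): (1, 5, -2), (-2, 3, 3), (3, 3, -2), (-2, 5, 1)
cycles differ ⇒ inequivalent

no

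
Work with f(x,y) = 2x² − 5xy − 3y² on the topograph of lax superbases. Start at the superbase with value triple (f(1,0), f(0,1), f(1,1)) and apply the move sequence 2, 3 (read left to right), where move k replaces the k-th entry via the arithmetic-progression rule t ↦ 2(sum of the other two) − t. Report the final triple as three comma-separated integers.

start (2,-3,-6) = (f(1,0),f(0,1),f(1,1))
replace slot 2: 2·(2+(-6)) − (-3) = -5 → (2,-5,-6)
replace slot 3: 2·(2+(-5)) − (-6) = 0 → (2,-5,0)

2,-5,0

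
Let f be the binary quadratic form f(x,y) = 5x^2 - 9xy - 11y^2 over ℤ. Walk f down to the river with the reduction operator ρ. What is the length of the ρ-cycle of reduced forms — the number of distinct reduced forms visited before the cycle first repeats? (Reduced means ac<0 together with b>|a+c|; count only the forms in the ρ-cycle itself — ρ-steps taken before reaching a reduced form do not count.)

D = 301, ⌊√D⌋ = 17
descent: ρ → (-11,9,5)  [lands on river]
river: ρ → (5,11,-9)
river: ρ → (-9,7,7)
river: ρ → (7,7,-9)
river: ρ → (-9,11,5)
river: ρ → (5,9,-11)
river: ρ → (-11,13,3)
river: ρ → (3,17,-1)
river: ρ → (-1,17,3)
river: ρ → (3,13,-11)
ρ-cycle length = 10 (tail of 1 descent step not counted)

10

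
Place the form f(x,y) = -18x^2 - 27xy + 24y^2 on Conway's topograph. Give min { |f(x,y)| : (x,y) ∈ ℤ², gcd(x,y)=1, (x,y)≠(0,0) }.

descent: ρ → (24,27,-18)  [lands on river]
river: ρ → (-18,45,6)
river: ρ → (6,39,-39)
river: ρ → (-39,39,6)
river: ρ → (6,45,-18)
river: ρ → (-18,27,24)
river: ρ → (24,21,-21)
river: ρ → (-21,21,24)
closes: descent 1, river 8
min |a| on river = 6

6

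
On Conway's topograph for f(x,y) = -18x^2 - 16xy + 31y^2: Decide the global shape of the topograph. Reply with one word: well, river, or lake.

D = b²−4ac = (-16)² − 4·(-18)·31 = 2488
D > 0 non-square ⇒ indefinite ⇒ periodic river

river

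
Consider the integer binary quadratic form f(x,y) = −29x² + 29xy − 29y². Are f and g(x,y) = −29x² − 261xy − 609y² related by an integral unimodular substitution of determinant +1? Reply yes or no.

D₁ = -2523, D₂ = -2523
f is negative-definite; reduce −f:
−f: translate: b→29 (≡-29 mod 58), so (29,-29,29)→(29,29,29)
−f: reduced (well bottom): (29,29,29) with a≤c, −a<b≤a
flip sign back: reduced form of f is (-29,-29,-29)
g is negative-definite; reduce −g:
−g: translate: b→29 (≡261 mod 58), so (29,261,609)→(29,29,29)
−g: reduced (well bottom): (29,29,29) with a≤c, −a<b≤a
flip sign back: reduced form of g is (-29,-29,-29)
reduced forms (-29, -29, -29) vs (-29, -29, -29) ⇒ equivalent

yes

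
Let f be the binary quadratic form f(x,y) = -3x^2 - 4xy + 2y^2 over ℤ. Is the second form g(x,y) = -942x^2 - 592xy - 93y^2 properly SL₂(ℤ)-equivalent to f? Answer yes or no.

D₁ = 40, D₂ = 40
river cycle of f (length 6): (2, 4, -3), (-3, 2, 3), (3, 4, -2), (-2, 4, 3), (3, 2, -3), (-3, 4, 2)
river cycle of g (length 6): (-3, 2, 3), (3, 4, -2), (-2, 4, 3), (3, 2, -3), (-3, 4, 2), (2, 4, -3)
cycles coincide ⇒ equivalent

yes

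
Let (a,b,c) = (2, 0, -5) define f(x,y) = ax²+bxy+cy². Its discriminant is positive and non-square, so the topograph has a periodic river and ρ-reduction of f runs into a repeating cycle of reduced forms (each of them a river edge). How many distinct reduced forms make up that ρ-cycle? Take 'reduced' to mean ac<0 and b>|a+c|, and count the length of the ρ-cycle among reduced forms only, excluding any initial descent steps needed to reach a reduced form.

D = 40, ⌊√D⌋ = 6
descent: ρ → (-5,0,2)
descent: ρ → (2,4,-3)  [lands on river]
river: ρ → (-3,2,3)
river: ρ → (3,4,-2)
river: ρ → (-2,4,3)
river: ρ → (3,2,-3)
river: ρ → (-3,4,2)
ρ-cycle length = 6 (tail of 2 descent steps not counted)

6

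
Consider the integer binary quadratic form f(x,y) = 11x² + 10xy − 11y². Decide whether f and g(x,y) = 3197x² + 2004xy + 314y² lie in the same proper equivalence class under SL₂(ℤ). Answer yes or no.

D₁ = 584, D₂ = 584
river cycle of f (length 8): (-11, 12, 10), (10, 8, -13), (-13, 18, 5), (5, 22, -5), (-5, 18, 13), (13, 8, -10), (-10, 12, 11), (11, 10, -11)
river cycle of g (length 8): (11, 10, -11), (-11, 12, 10), (10, 8, -13), (-13, 18, 5), (5, 22, -5), (-5, 18, 13), (13, 8, -10), (-10, 12, 11)
cycles coincide ⇒ equivalent

yes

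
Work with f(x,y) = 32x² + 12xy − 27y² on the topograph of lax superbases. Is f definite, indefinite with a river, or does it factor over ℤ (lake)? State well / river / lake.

D = b²−4ac = 12² − 4·32·(-27) = 3600
D = 60² is a perfect square ⇒ form factors over ℤ ⇒ lakes

lake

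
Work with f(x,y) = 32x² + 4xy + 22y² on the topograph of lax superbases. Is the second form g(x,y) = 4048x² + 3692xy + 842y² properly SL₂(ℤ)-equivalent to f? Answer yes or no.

D₁ = -2800, D₂ = -2800
f: flip: (32,4,22)→(22,-4,32)
f: reduced (well bottom): (22,-4,32) with a≤c, −a<b≤a
g: flip: (4048,3692,842)→(842,-3692,4048)
g: translate: b→-324 (≡-3692 mod 1684), so (842,-3692,4048)→(842,-324,32)
g: flip: (842,-324,32)→(32,324,842)
g: translate: b→4 (≡324 mod 64), so (32,324,842)→(32,4,22)
g: flip: (32,4,22)→(22,-4,32)
g: reduced (well bottom): (22,-4,32) with a≤c, −a<b≤a
reduced forms (22, -4, 32) vs (22, -4, 32) ⇒ equivalent

yes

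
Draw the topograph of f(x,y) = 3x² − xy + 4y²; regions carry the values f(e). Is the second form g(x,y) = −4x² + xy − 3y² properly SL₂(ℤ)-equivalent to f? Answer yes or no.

D₁ = -47, D₂ = -47
f: reduced (well bottom): (3,-1,4) with a≤c, −a<b≤a
g is negative-definite; reduce −g:
−g: flip: (4,-1,3)→(3,1,4)
−g: reduced (well bottom): (3,1,4) with a≤c, −a<b≤a
flip sign back: reduced form of g is (-3,-1,-4)
reduced forms (3, -1, 4) vs (-3, -1, -4) ⇒ inequivalent

no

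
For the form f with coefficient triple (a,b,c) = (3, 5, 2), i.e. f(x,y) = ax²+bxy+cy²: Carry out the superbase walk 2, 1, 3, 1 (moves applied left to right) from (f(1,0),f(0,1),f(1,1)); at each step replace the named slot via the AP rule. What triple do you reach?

start (3,2,10) = (f(1,0),f(0,1),f(1,1))
replace slot 2: 2·(3+10) − 2 = 24 → (3,24,10)
replace slot 1: 2·(24+10) − 3 = 65 → (65,24,10)
replace slot 3: 2·(65+24) − 10 = 168 → (65,24,168)
replace slot 1: 2·(24+168) − 65 = 319 → (319,24,168)

319,24,168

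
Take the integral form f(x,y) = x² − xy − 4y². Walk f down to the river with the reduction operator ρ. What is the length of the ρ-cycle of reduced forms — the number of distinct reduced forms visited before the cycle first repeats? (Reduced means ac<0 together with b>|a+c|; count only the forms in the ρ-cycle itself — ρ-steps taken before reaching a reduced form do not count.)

D = 17, ⌊√D⌋ = 4
descent: ρ → (-4,1,1)
descent: ρ → (1,3,-2)  [lands on river]
river: ρ → (-2,1,2)
river: ρ → (2,3,-1)
river: ρ → (-1,3,2)
river: ρ → (2,1,-2)
river: ρ → (-2,3,1)
ρ-cycle length = 6 (tail of 2 descent steps not counted)

6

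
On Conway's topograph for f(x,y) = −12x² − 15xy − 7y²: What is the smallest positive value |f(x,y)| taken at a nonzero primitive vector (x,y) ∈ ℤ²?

translate: b→-9 (≡15 mod 24), so (12,15,7)→(12,-9,4)
flip: (12,-9,4)→(4,9,12)
translate: b→1 (≡9 mod 8), so (4,9,12)→(4,1,7)
reduced (well bottom): (4,1,7) with a≤c, −a<b≤a
well minimum |f| = |-4| = 4 (negative-definite)

4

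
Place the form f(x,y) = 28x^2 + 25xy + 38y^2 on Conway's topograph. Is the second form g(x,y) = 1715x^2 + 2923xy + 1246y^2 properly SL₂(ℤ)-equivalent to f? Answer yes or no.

D₁ = -3631, D₂ = -3631
f: reduced (well bottom): (28,25,38) with a≤c, −a<b≤a
g: translate: b→-507 (≡2923 mod 3430), so (1715,2923,1246)→(1715,-507,38)
g: flip: (1715,-507,38)→(38,507,1715)
g: translate: b→-25 (≡507 mod 76), so (38,507,1715)→(38,-25,28)
g: flip: (38,-25,28)→(28,25,38)
g: reduced (well bottom): (28,25,38) with a≤c, −a<b≤a
reduced forms (28, 25, 38) vs (28, 25, 38) ⇒ equivalent

yes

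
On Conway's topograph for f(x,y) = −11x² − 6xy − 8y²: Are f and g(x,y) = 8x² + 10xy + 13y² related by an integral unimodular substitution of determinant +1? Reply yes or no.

D₁ = -316, D₂ = -316
f is negative-definite; reduce −f:
−f: flip: (11,6,8)→(8,-6,11)
−f: reduced (well bottom): (8,-6,11) with a≤c, −a<b≤a
flip sign back: reduced form of f is (-8,6,-11)
g: translate: b→-6 (≡10 mod 16), so (8,10,13)→(8,-6,11)
g: reduced (well bottom): (8,-6,11) with a≤c, −a<b≤a
reduced forms (-8, 6, -11) vs (8, -6, 11) ⇒ inequivalent

no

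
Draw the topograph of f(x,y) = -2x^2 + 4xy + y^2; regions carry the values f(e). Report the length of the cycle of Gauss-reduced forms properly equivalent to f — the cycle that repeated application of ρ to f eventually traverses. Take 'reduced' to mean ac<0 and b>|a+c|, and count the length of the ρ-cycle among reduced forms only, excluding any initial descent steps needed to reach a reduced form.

D = 24, ⌊√D⌋ = 4
river: ρ → (1,4,-2)
river: ρ → (-2,4,1)
ρ-cycle length = 2 (tail of 0 descent steps not counted)

2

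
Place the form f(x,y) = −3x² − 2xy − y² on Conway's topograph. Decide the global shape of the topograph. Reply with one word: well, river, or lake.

D = b²−4ac = (-2)² − 4·(-3)·(-1) = -8
D < 0 ⇒ definite ⇒ every region one sign ⇒ single well

well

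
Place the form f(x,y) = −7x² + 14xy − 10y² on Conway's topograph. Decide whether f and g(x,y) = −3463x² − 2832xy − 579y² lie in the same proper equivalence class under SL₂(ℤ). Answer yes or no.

D₁ = -84, D₂ = -84
f is negative-definite; reduce −f:
−f: translate: b→0 (≡-14 mod 14), so (7,-14,10)→(7,0,3)
−f: flip: (7,0,3)→(3,0,7)
−f: reduced (well bottom): (3,0,7) with a≤c, −a<b≤a
flip sign back: reduced form of f is (-3,0,-7)
g is negative-definite; reduce −g:
−g: flip: (3463,2832,579)→(579,-2832,3463)
−g: translate: b→-516 (≡-2832 mod 1158), so (579,-2832,3463)→(579,-516,115)
−g: flip: (579,-516,115)→(115,516,579)
−g: translate: b→56 (≡516 mod 230), so (115,516,579)→(115,56,7)
−g: flip: (115,56,7)→(7,-56,115)
−g: translate: b→0 (≡-56 mod 14), so (7,-56,115)→(7,0,3)
−g: flip: (7,0,3)→(3,0,7)
−g: reduced (well bottom): (3,0,7) with a≤c, −a<b≤a
flip sign back: reduced form of g is (-3,0,-7)
reduced forms (-3, 0, -7) vs (-3, 0, -7) ⇒ equivalent

yes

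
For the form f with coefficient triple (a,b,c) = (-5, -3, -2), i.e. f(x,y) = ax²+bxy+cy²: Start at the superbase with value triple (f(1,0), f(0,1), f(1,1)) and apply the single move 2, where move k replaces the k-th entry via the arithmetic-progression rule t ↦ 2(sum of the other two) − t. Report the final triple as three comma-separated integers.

start (-5,-2,-10) = (f(1,0),f(0,1),f(1,1))
replace slot 2: 2·((-5)+(-10)) − (-2) = -28 → (-5,-28,-10)

-5,-28,-10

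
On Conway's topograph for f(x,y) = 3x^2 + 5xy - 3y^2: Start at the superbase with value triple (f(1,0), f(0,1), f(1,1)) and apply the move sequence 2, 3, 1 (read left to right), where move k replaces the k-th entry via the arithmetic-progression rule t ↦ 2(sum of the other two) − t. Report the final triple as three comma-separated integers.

start (3,-3,5) = (f(1,0),f(0,1),f(1,1))
replace slot 2: 2·(3+5) − (-3) = 19 → (3,19,5)
replace slot 3: 2·(3+19) − 5 = 39 → (3,19,39)
replace slot 1: 2·(19+39) − 3 = 113 → (113,19,39)

113,19,39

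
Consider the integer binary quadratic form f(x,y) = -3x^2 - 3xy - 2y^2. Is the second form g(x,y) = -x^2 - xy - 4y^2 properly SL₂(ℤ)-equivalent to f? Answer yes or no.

D₁ = -15, D₂ = -15
f is negative-definite; reduce −f:
−f: flip: (3,3,2)→(2,-3,3)
−f: translate: b→1 (≡-3 mod 4), so (2,-3,3)→(2,1,2)
−f: reduced (well bottom): (2,1,2) with a≤c, −a<b≤a
flip sign back: reduced form of f is (-2,-1,-2)
g is negative-definite; reduce −g:
−g: reduced (well bottom): (1,1,4) with a≤c, −a<b≤a
flip sign back: reduced form of g is (-1,-1,-4)
reduced forms (-2, -1, -2) vs (-1, -1, -4) ⇒ inequivalent

no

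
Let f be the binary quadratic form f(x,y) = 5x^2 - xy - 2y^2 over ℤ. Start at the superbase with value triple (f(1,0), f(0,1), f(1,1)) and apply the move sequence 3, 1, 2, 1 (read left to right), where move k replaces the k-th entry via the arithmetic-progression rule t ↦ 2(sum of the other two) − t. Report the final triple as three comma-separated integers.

start (5,-2,2) = (f(1,0),f(0,1),f(1,1))
replace slot 3: 2·(5+(-2)) − 2 = 4 → (5,-2,4)
replace slot 1: 2·((-2)+4) − 5 = -1 → (-1,-2,4)
replace slot 2: 2·((-1)+4) − (-2) = 8 → (-1,8,4)
replace slot 1: 2·(8+4) − (-1) = 25 → (25,8,4)

25,8,4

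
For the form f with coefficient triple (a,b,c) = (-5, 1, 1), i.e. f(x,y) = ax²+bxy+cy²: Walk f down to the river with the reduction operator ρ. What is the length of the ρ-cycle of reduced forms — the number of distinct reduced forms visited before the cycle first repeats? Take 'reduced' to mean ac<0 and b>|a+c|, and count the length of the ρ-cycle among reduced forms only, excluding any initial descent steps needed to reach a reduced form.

D = 21, ⌊√D⌋ = 4
descent: ρ → (1,3,-3)  [lands on river]
river: ρ → (-3,3,1)
ρ-cycle length = 2 (tail of 1 descent step not counted)

2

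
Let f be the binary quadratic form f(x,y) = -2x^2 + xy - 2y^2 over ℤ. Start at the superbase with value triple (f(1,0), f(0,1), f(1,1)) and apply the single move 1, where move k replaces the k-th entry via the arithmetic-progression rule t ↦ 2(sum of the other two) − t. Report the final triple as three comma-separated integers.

start (-2,-2,-3) = (f(1,0),f(0,1),f(1,1))
replace slot 1: 2·((-2)+(-3)) − (-2) = -8 → (-8,-2,-3)

-8,-2,-3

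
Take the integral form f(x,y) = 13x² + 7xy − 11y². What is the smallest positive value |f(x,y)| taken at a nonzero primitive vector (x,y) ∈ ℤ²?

river: ρ → (-11,15,9)
river: ρ → (9,21,-5)
river: ρ → (-5,19,13)
river: ρ → (13,7,-11)
closes: descent 0, river 4
min |a| on river = 5

5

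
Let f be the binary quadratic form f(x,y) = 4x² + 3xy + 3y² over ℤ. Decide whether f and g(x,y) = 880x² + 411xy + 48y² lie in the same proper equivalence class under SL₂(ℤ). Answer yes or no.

D₁ = -39, D₂ = -39
f: flip: (4,3,3)→(3,-3,4)
f: translate: b→3 (≡-3 mod 6), so (3,-3,4)→(3,3,4)
f: reduced (well bottom): (3,3,4) with a≤c, −a<b≤a
g: flip: (880,411,48)→(48,-411,880)
g: translate: b→-27 (≡-411 mod 96), so (48,-411,880)→(48,-27,4)
g: flip: (48,-27,4)→(4,27,48)
g: translate: b→3 (≡27 mod 8), so (4,27,48)→(4,3,3)
g: flip: (4,3,3)→(3,-3,4)
g: translate: b→3 (≡-3 mod 6), so (3,-3,4)→(3,3,4)
g: reduced (well bottom): (3,3,4) with a≤c, −a<b≤a
reduced forms (3, 3, 4) vs (3, 3, 4) ⇒ equivalent

yes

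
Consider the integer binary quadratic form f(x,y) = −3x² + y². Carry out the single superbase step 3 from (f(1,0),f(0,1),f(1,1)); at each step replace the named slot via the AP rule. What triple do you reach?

start (-3,1,-2) = (f(1,0),f(0,1),f(1,1))
replace slot 3: 2·((-3)+1) − (-2) = -2 → (-3,1,-2)

-3,1,-2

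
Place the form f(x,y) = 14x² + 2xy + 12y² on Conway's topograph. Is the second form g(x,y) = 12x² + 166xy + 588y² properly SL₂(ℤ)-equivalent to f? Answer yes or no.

D₁ = -668, D₂ = -668
f: flip: (14,2,12)→(12,-2,14)
f: reduced (well bottom): (12,-2,14) with a≤c, −a<b≤a
g: translate: b→-2 (≡166 mod 24), so (12,166,588)→(12,-2,14)
g: reduced (well bottom): (12,-2,14) with a≤c, −a<b≤a
reduced forms (12, -2, 14) vs (12, -2, 14) ⇒ equivalent

yes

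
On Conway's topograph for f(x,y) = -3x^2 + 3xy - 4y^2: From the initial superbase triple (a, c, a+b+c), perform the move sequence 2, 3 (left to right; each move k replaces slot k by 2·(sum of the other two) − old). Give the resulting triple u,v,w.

start (-3,-4,-4) = (f(1,0),f(0,1),f(1,1))
replace slot 2: 2·((-3)+(-4)) − (-4) = -10 → (-3,-10,-4)
replace slot 3: 2·((-3)+(-10)) − (-4) = -22 → (-3,-10,-22)

-3,-10,-22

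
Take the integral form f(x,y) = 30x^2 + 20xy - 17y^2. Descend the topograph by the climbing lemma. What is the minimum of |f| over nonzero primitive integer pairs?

river: ρ → (-17,48,2)
river: ρ → (2,48,-17)
river: ρ → (-17,20,30)
river: ρ → (30,40,-7)
river: ρ → (-7,44,18)
river: ρ → (18,28,-23)
river: ρ → (-23,18,23)
river: ρ → (23,28,-18)
river: ρ → (-18,44,7)
river: ρ → (7,40,-30)
river: ρ → (-30,20,17)
river: ρ → (17,48,-2)
river: ρ → (-2,48,17)
river: ρ → (17,20,-30)
river: ρ → (-30,40,7)
river: ρ → (7,44,-18)
river: ρ → (-18,28,23)
river: ρ → (23,18,-23)
river: ρ → (-23,28,18)
river: ρ → (18,44,-7)
river: ρ → (-7,40,30)
river: ρ → (30,20,-17)
closes: descent 0, river 22
min |a| on river = 2

2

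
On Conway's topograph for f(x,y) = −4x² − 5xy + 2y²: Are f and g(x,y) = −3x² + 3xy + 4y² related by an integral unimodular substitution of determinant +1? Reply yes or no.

D₁ = 57, D₂ = 57
river cycle of f (length 6): (2, 5, -4), (-4, 3, 3), (3, 3, -4), (-4, 5, 2), (2, 7, -1), (-1, 7, 2)
river cycle of g (length 6): (4, 5, -2), (-2, 7, 1), (1, 7, -2), (-2, 5, 4), (4, 3, -3), (-3, 3, 4)
cycles differ ⇒ inequivalent

no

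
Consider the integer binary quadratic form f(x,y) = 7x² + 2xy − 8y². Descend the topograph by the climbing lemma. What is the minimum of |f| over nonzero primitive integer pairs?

river: ρ → (-8,14,1)
river: ρ → (1,14,-8)
river: ρ → (-8,2,7)
river: ρ → (7,12,-3)
river: ρ → (-3,12,7)
river: ρ → (7,2,-8)
closes: descent 0, river 6
min |a| on river = 1

1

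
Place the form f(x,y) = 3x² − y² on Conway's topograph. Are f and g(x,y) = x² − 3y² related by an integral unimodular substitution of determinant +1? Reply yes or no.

D₁ = 12, D₂ = 12
river cycle of f (length 2): (-1, 2, 2), (2, 2, -1)
river cycle of g (length 2): (1, 2, -2), (-2, 2, 1)
cycles differ ⇒ inequivalent

no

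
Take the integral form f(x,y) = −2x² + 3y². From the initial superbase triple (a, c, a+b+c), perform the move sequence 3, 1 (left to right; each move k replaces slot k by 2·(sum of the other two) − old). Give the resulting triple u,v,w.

start (-2,3,1) = (f(1,0),f(0,1),f(1,1))
replace slot 3: 2·((-2)+3) − 1 = 1 → (-2,3,1)
replace slot 1: 2·(3+1) − (-2) = 10 → (10,3,1)

10,3,1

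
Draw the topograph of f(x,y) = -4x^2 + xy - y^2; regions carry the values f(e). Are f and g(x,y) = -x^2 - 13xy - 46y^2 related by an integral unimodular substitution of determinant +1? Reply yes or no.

D₁ = -15, D₂ = -15
f is negative-definite; reduce −f:
−f: flip: (4,-1,1)→(1,1,4)
−f: reduced (well bottom): (1,1,4) with a≤c, −a<b≤a
flip sign back: reduced form of f is (-1,-1,-4)
g is negative-definite; reduce −g:
−g: translate: b→1 (≡13 mod 2), so (1,13,46)→(1,1,4)
−g: reduced (well bottom): (1,1,4) with a≤c, −a<b≤a
flip sign back: reduced form of g is (-1,-1,-4)
reduced forms (-1, -1, -4) vs (-1, -1, -4) ⇒ equivalent

yes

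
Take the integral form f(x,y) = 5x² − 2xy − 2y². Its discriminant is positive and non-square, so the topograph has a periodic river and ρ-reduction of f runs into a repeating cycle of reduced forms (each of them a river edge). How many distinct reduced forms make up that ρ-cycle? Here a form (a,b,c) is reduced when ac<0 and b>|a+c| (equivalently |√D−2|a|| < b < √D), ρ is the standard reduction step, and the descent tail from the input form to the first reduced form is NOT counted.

D = 44, ⌊√D⌋ = 6
descent: ρ → (-2,6,1)  [lands on river]
river: ρ → (1,6,-2)
ρ-cycle length = 2 (tail of 1 descent step not counted)

2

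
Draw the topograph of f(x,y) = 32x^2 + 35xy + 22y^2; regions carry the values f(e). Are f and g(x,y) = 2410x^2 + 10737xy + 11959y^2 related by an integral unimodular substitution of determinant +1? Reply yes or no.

D₁ = -1591, D₂ = -1591
f: translate: b→-29 (≡35 mod 64), so (32,35,22)→(32,-29,19)
f: flip: (32,-29,19)→(19,29,32)
f: translate: b→-9 (≡29 mod 38), so (19,29,32)→(19,-9,22)
f: reduced (well bottom): (19,-9,22) with a≤c, −a<b≤a
g: translate: b→1097 (≡10737 mod 4820), so (2410,10737,11959)→(2410,1097,125)
g: flip: (2410,1097,125)→(125,-1097,2410)
g: translate: b→-97 (≡-1097 mod 250), so (125,-1097,2410)→(125,-97,22)
g: flip: (125,-97,22)→(22,97,125)
g: translate: b→9 (≡97 mod 44), so (22,97,125)→(22,9,19)
g: flip: (22,9,19)→(19,-9,22)
g: reduced (well bottom): (19,-9,22) with a≤c, −a<b≤a
reduced forms (19, -9, 22) vs (19, -9, 22) ⇒ equivalent

yes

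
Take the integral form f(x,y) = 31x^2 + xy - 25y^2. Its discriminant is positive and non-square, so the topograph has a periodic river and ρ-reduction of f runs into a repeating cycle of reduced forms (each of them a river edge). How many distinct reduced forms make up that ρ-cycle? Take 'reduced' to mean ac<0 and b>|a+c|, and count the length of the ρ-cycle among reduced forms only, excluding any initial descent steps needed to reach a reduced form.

D = 3101, ⌊√D⌋ = 55
descent: ρ → (-25,49,7)  [lands on river]
river: ρ → (7,49,-25)
river: ρ → (-25,51,5)
river: ρ → (5,49,-35)
river: ρ → (-35,21,19)
river: ρ → (19,55,-1)
river: ρ → (-1,55,19)
river: ρ → (19,21,-35)
river: ρ → (-35,49,5)
river: ρ → (5,51,-25)
ρ-cycle length = 10 (tail of 1 descent step not counted)

10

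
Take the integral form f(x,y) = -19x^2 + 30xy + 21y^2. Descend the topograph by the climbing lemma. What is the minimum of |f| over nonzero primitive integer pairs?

river: ρ → (21,12,-28)
river: ρ → (-28,44,5)
river: ρ → (5,46,-19)
river: ρ → (-19,30,21)
closes: descent 0, river 4
min |a| on river = 5

5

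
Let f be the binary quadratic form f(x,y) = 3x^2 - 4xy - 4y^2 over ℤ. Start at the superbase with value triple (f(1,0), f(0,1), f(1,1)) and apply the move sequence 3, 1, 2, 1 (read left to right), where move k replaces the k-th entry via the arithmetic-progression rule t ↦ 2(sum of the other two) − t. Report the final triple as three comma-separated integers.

start (3,-4,-5) = (f(1,0),f(0,1),f(1,1))
replace slot 3: 2·(3+(-4)) − (-5) = 3 → (3,-4,3)
replace slot 1: 2·((-4)+3) − 3 = -5 → (-5,-4,3)
replace slot 2: 2·((-5)+3) − (-4) = 0 → (-5,0,3)
replace slot 1: 2·(0+3) − (-5) = 11 → (11,0,3)

11,0,3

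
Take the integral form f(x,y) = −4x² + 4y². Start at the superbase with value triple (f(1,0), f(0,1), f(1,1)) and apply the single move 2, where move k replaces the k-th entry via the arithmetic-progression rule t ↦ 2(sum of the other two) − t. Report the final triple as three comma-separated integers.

start (-4,4,0) = (f(1,0),f(0,1),f(1,1))
replace slot 2: 2·((-4)+0) − 4 = -12 → (-4,-12,0)

-4,-12,0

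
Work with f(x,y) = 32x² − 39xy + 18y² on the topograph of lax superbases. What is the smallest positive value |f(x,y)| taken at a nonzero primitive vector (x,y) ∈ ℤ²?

translate: b→25 (≡-39 mod 64), so (32,-39,18)→(32,25,11)
flip: (32,25,11)→(11,-25,32)
translate: b→-3 (≡-25 mod 22), so (11,-25,32)→(11,-3,18)
reduced (well bottom): (11,-3,18) with a≤c, −a<b≤a
well minimum = a = 11

11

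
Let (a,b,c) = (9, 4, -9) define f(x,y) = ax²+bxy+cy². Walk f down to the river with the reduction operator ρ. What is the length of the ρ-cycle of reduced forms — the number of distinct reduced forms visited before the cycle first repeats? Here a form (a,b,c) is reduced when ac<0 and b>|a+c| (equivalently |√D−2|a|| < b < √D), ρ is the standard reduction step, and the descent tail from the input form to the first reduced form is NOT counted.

D = 340, ⌊√D⌋ = 18
river: ρ → (-9,14,4)
river: ρ → (4,18,-1)
river: ρ → (-1,18,4)
river: ρ → (4,14,-9)
river: ρ → (-9,4,9)
river: ρ → (9,14,-4)
river: ρ → (-4,18,1)
river: ρ → (1,18,-4)
river: ρ → (-4,14,9)
river: ρ → (9,4,-9)
ρ-cycle length = 10 (tail of 0 descent steps not counted)

10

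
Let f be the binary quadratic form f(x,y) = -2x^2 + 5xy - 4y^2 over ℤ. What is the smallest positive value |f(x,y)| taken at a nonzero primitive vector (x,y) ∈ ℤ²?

translate: b→-1 (≡-5 mod 4), so (2,-5,4)→(2,-1,1)
flip: (2,-1,1)→(1,1,2)
reduced (well bottom): (1,1,2) with a≤c, −a<b≤a
well minimum |f| = |-1| = 1 (negative-definite)

1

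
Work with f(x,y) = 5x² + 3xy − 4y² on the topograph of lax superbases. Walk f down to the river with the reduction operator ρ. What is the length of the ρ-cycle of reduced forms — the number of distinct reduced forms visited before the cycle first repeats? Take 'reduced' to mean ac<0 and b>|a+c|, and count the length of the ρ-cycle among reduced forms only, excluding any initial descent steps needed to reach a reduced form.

D = 89, ⌊√D⌋ = 9
river: ρ → (-4,5,4)
river: ρ → (4,3,-5)
river: ρ → (-5,7,2)
river: ρ → (2,9,-1)
river: ρ → (-1,9,2)
river: ρ → (2,7,-5)
river: ρ → (-5,3,4)
river: ρ → (4,5,-4)
river: ρ → (-4,3,5)
river: ρ → (5,7,-2)
river: ρ → (-2,9,1)
river: ρ → (1,9,-2)
river: ρ → (-2,7,5)
river: ρ → (5,3,-4)
ρ-cycle length = 14 (tail of 0 descent steps not counted)

14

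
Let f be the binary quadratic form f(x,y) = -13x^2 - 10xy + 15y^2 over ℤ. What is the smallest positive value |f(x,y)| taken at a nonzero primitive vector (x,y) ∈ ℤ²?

descent: ρ → (15,10,-13)  [lands on river]
river: ρ → (-13,16,12)
river: ρ → (12,8,-17)
river: ρ → (-17,26,3)
river: ρ → (3,28,-8)
river: ρ → (-8,20,15)
closes: descent 1, river 6
min |a| on river = 3

3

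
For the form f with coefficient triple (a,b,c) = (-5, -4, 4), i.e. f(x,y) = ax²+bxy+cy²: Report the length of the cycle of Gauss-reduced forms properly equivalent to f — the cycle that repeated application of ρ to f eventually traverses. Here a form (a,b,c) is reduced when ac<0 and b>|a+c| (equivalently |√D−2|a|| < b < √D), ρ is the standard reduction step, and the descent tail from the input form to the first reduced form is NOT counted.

D = 96, ⌊√D⌋ = 9
descent: ρ → (4,4,-5)  [lands on river]
river: ρ → (-5,6,3)
river: ρ → (3,6,-5)
river: ρ → (-5,4,4)
ρ-cycle length = 4 (tail of 1 descent step not counted)

4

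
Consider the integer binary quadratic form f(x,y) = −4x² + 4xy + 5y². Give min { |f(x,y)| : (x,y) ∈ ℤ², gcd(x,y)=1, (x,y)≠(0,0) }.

river: ρ → (5,6,-3)
river: ρ → (-3,6,5)
river: ρ → (5,4,-4)
river: ρ → (-4,4,5)
closes: descent 0, river 4
min |a| on river = 3

3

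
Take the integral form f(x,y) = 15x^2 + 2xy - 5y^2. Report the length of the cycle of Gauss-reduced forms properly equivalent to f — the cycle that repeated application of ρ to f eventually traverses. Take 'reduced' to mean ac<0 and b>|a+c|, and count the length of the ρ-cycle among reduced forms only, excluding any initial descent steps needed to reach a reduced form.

D = 304, ⌊√D⌋ = 17
descent: ρ → (-5,8,12)  [lands on river]
river: ρ → (12,16,-1)
river: ρ → (-1,16,12)
river: ρ → (12,8,-5)
river: ρ → (-5,12,8)
river: ρ → (8,4,-9)
river: ρ → (-9,14,3)
river: ρ → (3,16,-4)
river: ρ → (-4,16,3)
river: ρ → (3,14,-9)
river: ρ → (-9,4,8)
river: ρ → (8,12,-5)
ρ-cycle length = 12 (tail of 1 descent step not counted)

12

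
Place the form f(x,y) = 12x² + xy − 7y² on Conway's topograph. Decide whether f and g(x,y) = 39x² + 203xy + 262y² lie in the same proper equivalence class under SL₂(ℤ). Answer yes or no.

D₁ = 337, D₂ = 337
river cycle of f (length 42): (-7, 13, 6), (6, 11, -9), (-9, 7, 8), (8, 9, -8), (-8, 7, 9), (9, 11, -6), (-6, 13, 7), (7, 15, -4), (-4, 17, 3), (3, 13, -14), … (32 more)
river cycle of g (length 42): (4, 15, -7), (-7, 13, 6), (6, 11, -9), (-9, 7, 8), (8, 9, -8), (-8, 7, 9), (9, 11, -6), (-6, 13, 7), (7, 15, -4), (-4, 17, 3), … (32 more)
cycles coincide ⇒ equivalent

yes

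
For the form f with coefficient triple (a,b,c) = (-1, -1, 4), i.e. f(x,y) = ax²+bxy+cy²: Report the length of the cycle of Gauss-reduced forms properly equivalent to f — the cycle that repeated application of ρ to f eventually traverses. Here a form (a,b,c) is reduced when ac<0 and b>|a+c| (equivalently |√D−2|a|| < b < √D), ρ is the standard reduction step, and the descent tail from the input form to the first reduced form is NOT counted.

D = 17, ⌊√D⌋ = 4
descent: ρ → (4,1,-1)
descent: ρ → (-1,3,2)  [lands on river]
river: ρ → (2,1,-2)
river: ρ → (-2,3,1)
river: ρ → (1,3,-2)
river: ρ → (-2,1,2)
river: ρ → (2,3,-1)
ρ-cycle length = 6 (tail of 2 descent steps not counted)

6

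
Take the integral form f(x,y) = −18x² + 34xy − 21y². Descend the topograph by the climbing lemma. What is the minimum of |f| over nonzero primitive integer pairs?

translate: b→2 (≡-34 mod 36), so (18,-34,21)→(18,2,5)
flip: (18,2,5)→(5,-2,18)
reduced (well bottom): (5,-2,18) with a≤c, −a<b≤a
well minimum |f| = |-5| = 5 (negative-definite)

5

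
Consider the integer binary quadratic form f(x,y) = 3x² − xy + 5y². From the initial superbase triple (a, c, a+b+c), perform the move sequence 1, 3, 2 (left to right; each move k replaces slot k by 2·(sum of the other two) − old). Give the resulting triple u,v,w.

start (3,5,7) = (f(1,0),f(0,1),f(1,1))
replace slot 1: 2·(5+7) − 3 = 21 → (21,5,7)
replace slot 3: 2·(21+5) − 7 = 45 → (21,5,45)
replace slot 2: 2·(21+45) − 5 = 127 → (21,127,45)

21,127,45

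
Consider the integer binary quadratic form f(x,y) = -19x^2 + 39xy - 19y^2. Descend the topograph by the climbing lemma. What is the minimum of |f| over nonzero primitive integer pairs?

descent: ρ → (-19,-1,1)
descent: ρ → (1,7,-7)  [lands on river]
river: ρ → (-7,7,1)
closes: descent 2, river 2
min |a| on river = 1

1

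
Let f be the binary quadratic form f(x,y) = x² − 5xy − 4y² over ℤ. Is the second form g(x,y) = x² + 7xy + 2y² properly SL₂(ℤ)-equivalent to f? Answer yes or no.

D₁ = 41, D₂ = 41
river cycle of f (length 10): (-4, 5, 1), (1, 5, -4), (-4, 3, 2), (2, 5, -2), (-2, 3, 4), (4, 5, -1), (-1, 5, 4), (4, 3, -2), (-2, 5, 2), (2, 3, -4)
river cycle of g (length 10): (2, 5, -2), (-2, 3, 4), (4, 5, -1), (-1, 5, 4), (4, 3, -2), (-2, 5, 2), (2, 3, -4), (-4, 5, 1), (1, 5, -4), (-4, 3, 2)
cycles coincide ⇒ equivalent

yes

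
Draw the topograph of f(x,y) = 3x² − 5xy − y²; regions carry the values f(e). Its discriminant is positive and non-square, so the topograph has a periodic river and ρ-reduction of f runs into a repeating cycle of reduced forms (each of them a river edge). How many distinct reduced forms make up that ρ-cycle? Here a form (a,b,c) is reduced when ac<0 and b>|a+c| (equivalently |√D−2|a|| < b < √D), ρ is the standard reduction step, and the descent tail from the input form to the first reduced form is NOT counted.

D = 37, ⌊√D⌋ = 6
descent: ρ → (-1,5,3)  [lands on river]
river: ρ → (3,1,-3)
river: ρ → (-3,5,1)
river: ρ → (1,5,-3)
river: ρ → (-3,1,3)
river: ρ → (3,5,-1)
ρ-cycle length = 6 (tail of 1 descent step not counted)

6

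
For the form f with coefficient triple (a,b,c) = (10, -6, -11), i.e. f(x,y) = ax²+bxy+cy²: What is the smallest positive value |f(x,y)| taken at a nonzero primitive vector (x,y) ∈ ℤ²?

descent: ρ → (-11,6,10)  [lands on river]
river: ρ → (10,14,-7)
river: ρ → (-7,14,10)
river: ρ → (10,6,-11)
river: ρ → (-11,16,5)
river: ρ → (5,14,-14)
river: ρ → (-14,14,5)
river: ρ → (5,16,-11)
closes: descent 1, river 8
min |a| on river = 5

5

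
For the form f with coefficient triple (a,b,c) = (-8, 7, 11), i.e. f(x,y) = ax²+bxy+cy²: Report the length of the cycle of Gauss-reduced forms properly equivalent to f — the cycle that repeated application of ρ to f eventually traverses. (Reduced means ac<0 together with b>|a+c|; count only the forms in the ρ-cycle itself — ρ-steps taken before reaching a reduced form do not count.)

D = 401, ⌊√D⌋ = 20
river: ρ → (11,15,-4)
river: ρ → (-4,17,7)
river: ρ → (7,11,-10)
river: ρ → (-10,9,8)
river: ρ → (8,7,-11)
river: ρ → (-11,15,4)
river: ρ → (4,17,-7)
river: ρ → (-7,11,10)
river: ρ → (10,9,-8)
river: ρ → (-8,7,11)
ρ-cycle length = 10 (tail of 0 descent steps not counted)

10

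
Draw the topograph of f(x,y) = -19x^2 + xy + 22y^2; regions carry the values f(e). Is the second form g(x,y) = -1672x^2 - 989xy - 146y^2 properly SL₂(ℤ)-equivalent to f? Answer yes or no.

D₁ = 1673, D₂ = 1673
river cycle of f (length 26): (-19, 39, 2), (2, 37, -38), (-38, 39, 1), (1, 39, -38), (-38, 37, 2), (2, 39, -19), (-19, 37, 4), (4, 35, -28), (-28, 21, 11), (11, 23, -26), … (16 more)
river cycle of g (length 26): (-19, 39, 2), (2, 37, -38), (-38, 39, 1), (1, 39, -38), (-38, 37, 2), (2, 39, -19), (-19, 37, 4), (4, 35, -28), (-28, 21, 11), (11, 23, -26), … (16 more)
cycles coincide ⇒ equivalent

yes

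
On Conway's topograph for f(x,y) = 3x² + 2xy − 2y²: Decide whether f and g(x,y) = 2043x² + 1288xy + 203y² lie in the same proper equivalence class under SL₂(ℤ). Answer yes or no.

D₁ = 28, D₂ = 28
river cycle of f (length 4): (-2, 2, 3), (3, 4, -1), (-1, 4, 3), (3, 2, -2)
river cycle of g (length 4): (-1, 4, 3), (3, 2, -2), (-2, 2, 3), (3, 4, -1)
cycles coincide ⇒ equivalent

yes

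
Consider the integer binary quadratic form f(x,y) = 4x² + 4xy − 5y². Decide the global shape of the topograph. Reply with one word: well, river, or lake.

D = b²−4ac = 4² − 4·4·(-5) = 96
D > 0 non-square ⇒ indefinite ⇒ periodic river

river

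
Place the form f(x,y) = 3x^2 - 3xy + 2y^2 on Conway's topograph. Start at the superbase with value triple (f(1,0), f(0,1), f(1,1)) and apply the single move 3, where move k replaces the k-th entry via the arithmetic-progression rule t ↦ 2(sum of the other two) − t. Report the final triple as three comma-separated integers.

start (3,2,2) = (f(1,0),f(0,1),f(1,1))
replace slot 3: 2·(3+2) − 2 = 8 → (3,2,8)

3,2,8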